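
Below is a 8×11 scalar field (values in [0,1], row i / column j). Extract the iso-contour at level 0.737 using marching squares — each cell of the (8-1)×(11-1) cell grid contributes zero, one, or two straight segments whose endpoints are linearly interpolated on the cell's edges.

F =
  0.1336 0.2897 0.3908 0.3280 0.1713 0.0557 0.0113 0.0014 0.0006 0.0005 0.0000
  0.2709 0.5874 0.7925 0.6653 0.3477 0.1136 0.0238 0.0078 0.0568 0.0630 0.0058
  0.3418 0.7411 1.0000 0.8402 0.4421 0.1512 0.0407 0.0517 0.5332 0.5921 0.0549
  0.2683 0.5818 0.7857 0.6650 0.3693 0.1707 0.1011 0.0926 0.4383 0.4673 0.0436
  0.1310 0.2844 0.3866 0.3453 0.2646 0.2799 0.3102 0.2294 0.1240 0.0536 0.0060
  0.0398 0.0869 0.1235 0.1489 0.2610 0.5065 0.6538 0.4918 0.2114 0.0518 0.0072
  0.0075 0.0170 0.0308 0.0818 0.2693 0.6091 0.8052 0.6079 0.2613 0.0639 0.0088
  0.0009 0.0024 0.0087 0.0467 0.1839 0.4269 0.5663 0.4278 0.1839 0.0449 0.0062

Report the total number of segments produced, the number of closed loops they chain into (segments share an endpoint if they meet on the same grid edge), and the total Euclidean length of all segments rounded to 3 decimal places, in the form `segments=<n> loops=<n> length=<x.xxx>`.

cell (0,1): code 0100 → (0.862,2.000)–(1.000,1.729)
cell (0,2): code 1000 → (1.000,2.436)–(0.862,2.000)
cell (1,0): code 0100 → (1.973,1.000)–(2.000,0.990)
cell (1,1): code 1110 → (1.000,1.729)–(1.973,1.000)
cell (1,2): code 1101 → (1.410,3.000)–(1.000,2.436)
cell (1,3): code 1000 → (2.000,3.259)–(1.410,3.000)
cell (2,0): code 0010 → (2.000,0.990)–(2.026,1.000)
cell (2,1): code 0111 → (2.026,1.000)–(3.000,1.761)
cell (2,2): code 1011 → (3.000,2.403)–(2.589,3.000)
cell (2,3): code 0001 → (2.589,3.000)–(2.000,3.259)
cell (3,1): code 0010 → (3.000,1.761)–(3.122,2.000)
cell (3,2): code 0001 → (3.122,2.000)–(3.000,2.403)
cell (5,5): code 0100 → (5.550,6.000)–(6.000,5.652)
cell (5,6): code 1000 → (6.000,6.346)–(5.550,6.000)
cell (6,5): code 0010 → (6.000,5.652)–(6.285,6.000)
cell (6,6): code 0001 → (6.285,6.000)–(6.000,6.346)
total: 16 segments, chained into 2 closed loop(s), length Σ = 8.704741

segments=16 loops=2 length=8.705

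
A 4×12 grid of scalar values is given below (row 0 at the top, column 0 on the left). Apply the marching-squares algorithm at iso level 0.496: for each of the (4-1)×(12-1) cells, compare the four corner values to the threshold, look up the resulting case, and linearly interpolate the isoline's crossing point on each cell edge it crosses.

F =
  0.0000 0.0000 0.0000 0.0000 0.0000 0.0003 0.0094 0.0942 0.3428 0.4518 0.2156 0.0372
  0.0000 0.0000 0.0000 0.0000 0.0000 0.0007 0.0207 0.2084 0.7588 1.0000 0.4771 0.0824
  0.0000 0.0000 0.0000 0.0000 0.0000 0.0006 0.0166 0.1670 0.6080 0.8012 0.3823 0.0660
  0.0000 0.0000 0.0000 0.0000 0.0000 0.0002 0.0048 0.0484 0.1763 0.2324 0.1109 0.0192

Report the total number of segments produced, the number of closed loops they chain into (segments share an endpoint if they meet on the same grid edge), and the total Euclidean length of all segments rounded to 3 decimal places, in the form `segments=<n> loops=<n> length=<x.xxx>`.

segments=8 loops=1 length=7.522

cell (0,7): code 0100 → (0.368,8.000)–(1.000,7.523)
cell (0,8): code 1100 → (0.081,9.000)–(0.368,8.000)
cell (0,9): code 1000 → (1.000,9.964)–(0.081,9.000)
cell (1,7): code 0110 → (1.000,7.523)–(2.000,7.746)
cell (1,9): code 1001 → (2.000,9.729)–(1.000,9.964)
cell (2,7): code 0010 → (2.000,7.746)–(2.259,8.000)
cell (2,8): code 0011 → (2.259,8.000)–(2.537,9.000)
cell (2,9): code 0001 → (2.537,9.000)–(2.000,9.729)
total: 8 segments, chained into 1 closed loop(s), length Σ = 7.521992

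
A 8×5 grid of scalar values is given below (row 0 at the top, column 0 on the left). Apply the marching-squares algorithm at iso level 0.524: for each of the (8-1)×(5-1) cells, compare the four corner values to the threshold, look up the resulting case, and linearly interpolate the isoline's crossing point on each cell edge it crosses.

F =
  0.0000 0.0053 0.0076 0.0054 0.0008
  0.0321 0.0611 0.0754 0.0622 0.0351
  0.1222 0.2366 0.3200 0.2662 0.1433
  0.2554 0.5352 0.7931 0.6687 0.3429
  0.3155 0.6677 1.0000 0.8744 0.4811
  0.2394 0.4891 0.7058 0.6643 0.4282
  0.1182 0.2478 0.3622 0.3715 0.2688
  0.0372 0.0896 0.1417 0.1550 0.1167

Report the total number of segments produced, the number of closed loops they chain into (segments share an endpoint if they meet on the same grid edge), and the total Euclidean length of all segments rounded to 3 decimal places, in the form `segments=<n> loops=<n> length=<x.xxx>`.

segments=12 loops=1 length=9.896

cell (2,0): code 0100 → (2.962,1.000)–(3.000,0.960)
cell (2,1): code 1100 → (2.431,2.000)–(2.962,1.000)
cell (2,2): code 1100 → (2.640,3.000)–(2.431,2.000)
cell (2,3): code 1000 → (3.000,3.444)–(2.640,3.000)
cell (3,0): code 0110 → (3.000,0.960)–(4.000,0.592)
cell (3,3): code 1001 → (4.000,3.891)–(3.000,3.444)
cell (4,0): code 0010 → (4.000,0.592)–(4.805,1.000)
cell (4,1): code 0111 → (4.805,1.000)–(5.000,1.161)
cell (4,3): code 1001 → (5.000,3.594)–(4.000,3.891)
cell (5,1): code 0010 → (5.000,1.161)–(5.529,2.000)
cell (5,2): code 0011 → (5.529,2.000)–(5.479,3.000)
cell (5,3): code 0001 → (5.479,3.000)–(5.000,3.594)
total: 12 segments, chained into 1 closed loop(s), length Σ = 9.896029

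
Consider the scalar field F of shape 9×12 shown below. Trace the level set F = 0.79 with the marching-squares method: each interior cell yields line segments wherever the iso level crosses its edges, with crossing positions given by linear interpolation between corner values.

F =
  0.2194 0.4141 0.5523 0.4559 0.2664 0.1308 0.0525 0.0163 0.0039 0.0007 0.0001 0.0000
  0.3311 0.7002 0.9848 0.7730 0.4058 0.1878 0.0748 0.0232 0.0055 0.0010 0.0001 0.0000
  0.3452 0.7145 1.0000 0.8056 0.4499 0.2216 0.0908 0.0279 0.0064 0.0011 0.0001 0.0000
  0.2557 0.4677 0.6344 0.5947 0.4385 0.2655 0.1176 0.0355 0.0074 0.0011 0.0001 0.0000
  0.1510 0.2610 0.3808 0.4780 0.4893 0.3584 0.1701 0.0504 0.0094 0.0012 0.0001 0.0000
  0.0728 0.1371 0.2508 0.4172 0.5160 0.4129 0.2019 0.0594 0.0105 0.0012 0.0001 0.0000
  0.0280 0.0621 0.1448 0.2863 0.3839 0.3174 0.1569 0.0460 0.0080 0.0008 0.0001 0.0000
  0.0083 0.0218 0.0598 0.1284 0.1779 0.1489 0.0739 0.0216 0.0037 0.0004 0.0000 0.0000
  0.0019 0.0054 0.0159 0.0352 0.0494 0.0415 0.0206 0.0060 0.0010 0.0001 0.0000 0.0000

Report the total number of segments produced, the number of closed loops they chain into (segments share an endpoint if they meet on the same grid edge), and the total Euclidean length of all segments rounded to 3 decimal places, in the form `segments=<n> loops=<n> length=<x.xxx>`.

segments=8 loops=1 length=5.990

cell (0,1): code 0100 → (0.550,2.000)–(1.000,1.316)
cell (0,2): code 1000 → (1.000,2.920)–(0.550,2.000)
cell (1,1): code 0110 → (1.000,1.316)–(2.000,1.264)
cell (1,2): code 1101 → (1.521,3.000)–(1.000,2.920)
cell (1,3): code 1000 → (2.000,3.044)–(1.521,3.000)
cell (2,1): code 0010 → (2.000,1.264)–(2.574,2.000)
cell (2,2): code 0011 → (2.574,2.000)–(2.074,3.000)
cell (2,3): code 0001 → (2.074,3.000)–(2.000,3.044)
total: 8 segments, chained into 1 closed loop(s), length Σ = 5.990393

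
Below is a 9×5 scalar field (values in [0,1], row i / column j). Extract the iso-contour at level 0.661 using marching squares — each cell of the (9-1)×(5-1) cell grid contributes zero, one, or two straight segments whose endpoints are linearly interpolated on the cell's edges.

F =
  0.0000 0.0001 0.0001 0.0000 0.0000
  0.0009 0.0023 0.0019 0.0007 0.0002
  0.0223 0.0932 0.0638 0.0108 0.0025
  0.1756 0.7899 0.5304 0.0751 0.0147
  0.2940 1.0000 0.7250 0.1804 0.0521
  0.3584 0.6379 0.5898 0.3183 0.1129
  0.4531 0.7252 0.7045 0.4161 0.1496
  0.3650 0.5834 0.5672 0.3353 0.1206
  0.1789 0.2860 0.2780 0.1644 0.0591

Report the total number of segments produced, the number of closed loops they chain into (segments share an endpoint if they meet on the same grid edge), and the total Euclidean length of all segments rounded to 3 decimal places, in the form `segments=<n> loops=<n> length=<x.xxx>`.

segments=14 loops=2 length=9.788

cell (2,0): code 0100 → (2.815,1.000)–(3.000,0.790)
cell (2,1): code 1000 → (3.000,1.497)–(2.815,1.000)
cell (3,0): code 0110 → (3.000,0.790)–(4.000,0.520)
cell (3,1): code 1101 → (3.671,2.000)–(3.000,1.497)
cell (3,2): code 1000 → (4.000,2.118)–(3.671,2.000)
cell (4,0): code 0010 → (4.000,0.520)–(4.936,1.000)
cell (4,1): code 0011 → (4.936,1.000)–(4.473,2.000)
cell (4,2): code 0001 → (4.473,2.000)–(4.000,2.118)
cell (5,0): code 0100 → (5.265,1.000)–(6.000,0.764)
cell (5,1): code 1100 → (5.621,2.000)–(5.265,1.000)
cell (5,2): code 1000 → (6.000,2.151)–(5.621,2.000)
cell (6,0): code 0010 → (6.000,0.764)–(6.453,1.000)
cell (6,1): code 0011 → (6.453,1.000)–(6.317,2.000)
cell (6,2): code 0001 → (6.317,2.000)–(6.000,2.151)
total: 14 segments, chained into 2 closed loop(s), length Σ = 9.788254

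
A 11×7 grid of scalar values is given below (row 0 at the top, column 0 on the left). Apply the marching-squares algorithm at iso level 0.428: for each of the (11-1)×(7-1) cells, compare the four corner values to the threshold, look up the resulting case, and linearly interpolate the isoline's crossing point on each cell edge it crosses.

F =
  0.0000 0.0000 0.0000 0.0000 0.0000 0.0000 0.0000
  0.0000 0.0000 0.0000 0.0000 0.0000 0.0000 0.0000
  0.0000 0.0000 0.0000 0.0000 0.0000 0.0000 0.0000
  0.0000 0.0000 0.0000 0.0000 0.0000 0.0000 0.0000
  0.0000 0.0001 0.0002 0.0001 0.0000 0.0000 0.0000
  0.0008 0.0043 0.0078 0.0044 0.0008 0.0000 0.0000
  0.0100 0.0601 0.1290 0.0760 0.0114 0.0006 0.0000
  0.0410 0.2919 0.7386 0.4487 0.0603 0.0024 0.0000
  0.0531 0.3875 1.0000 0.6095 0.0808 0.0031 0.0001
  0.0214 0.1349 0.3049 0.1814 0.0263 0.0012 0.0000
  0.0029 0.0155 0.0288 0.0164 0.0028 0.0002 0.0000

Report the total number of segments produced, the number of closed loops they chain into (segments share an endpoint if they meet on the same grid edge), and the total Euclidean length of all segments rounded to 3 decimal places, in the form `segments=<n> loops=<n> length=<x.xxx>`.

cell (6,1): code 0100 → (6.490,2.000)–(7.000,1.305)
cell (6,2): code 1100 → (6.944,3.000)–(6.490,2.000)
cell (6,3): code 1000 → (7.000,3.053)–(6.944,3.000)
cell (7,1): code 0110 → (7.000,1.305)–(8.000,1.066)
cell (7,3): code 1001 → (8.000,3.343)–(7.000,3.053)
cell (8,1): code 0010 → (8.000,1.066)–(8.823,2.000)
cell (8,2): code 0011 → (8.823,2.000)–(8.424,3.000)
cell (8,3): code 0001 → (8.424,3.000)–(8.000,3.343)
total: 8 segments, chained into 1 closed loop(s), length Σ = 6.973351

segments=8 loops=1 length=6.973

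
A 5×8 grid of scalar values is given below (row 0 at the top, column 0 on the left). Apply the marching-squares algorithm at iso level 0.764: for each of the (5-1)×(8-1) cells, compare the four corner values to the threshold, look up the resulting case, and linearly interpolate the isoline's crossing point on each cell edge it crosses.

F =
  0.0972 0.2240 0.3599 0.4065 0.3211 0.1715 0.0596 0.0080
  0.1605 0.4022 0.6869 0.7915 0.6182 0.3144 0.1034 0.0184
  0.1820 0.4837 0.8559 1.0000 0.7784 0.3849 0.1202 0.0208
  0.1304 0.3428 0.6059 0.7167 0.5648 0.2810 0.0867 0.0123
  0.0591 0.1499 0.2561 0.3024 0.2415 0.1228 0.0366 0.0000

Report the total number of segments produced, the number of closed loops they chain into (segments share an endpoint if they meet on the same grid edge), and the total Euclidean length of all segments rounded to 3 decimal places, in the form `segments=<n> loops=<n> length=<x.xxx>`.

cell (0,2): code 0100 → (0.929,3.000)–(1.000,2.737)
cell (0,3): code 1000 → (1.000,3.159)–(0.929,3.000)
cell (1,1): code 0100 → (1.456,2.000)–(2.000,1.753)
cell (1,2): code 1110 → (1.000,2.737)–(1.456,2.000)
cell (1,3): code 1101 → (1.910,4.000)–(1.000,3.159)
cell (1,4): code 1000 → (2.000,4.037)–(1.910,4.000)
cell (2,1): code 0010 → (2.000,1.753)–(2.368,2.000)
cell (2,2): code 0011 → (2.368,2.000)–(2.833,3.000)
cell (2,3): code 0011 → (2.833,3.000)–(2.067,4.000)
cell (2,4): code 0001 → (2.067,4.000)–(2.000,4.037)
total: 10 segments, chained into 1 closed loop(s), length Σ = 6.128962

segments=10 loops=1 length=6.129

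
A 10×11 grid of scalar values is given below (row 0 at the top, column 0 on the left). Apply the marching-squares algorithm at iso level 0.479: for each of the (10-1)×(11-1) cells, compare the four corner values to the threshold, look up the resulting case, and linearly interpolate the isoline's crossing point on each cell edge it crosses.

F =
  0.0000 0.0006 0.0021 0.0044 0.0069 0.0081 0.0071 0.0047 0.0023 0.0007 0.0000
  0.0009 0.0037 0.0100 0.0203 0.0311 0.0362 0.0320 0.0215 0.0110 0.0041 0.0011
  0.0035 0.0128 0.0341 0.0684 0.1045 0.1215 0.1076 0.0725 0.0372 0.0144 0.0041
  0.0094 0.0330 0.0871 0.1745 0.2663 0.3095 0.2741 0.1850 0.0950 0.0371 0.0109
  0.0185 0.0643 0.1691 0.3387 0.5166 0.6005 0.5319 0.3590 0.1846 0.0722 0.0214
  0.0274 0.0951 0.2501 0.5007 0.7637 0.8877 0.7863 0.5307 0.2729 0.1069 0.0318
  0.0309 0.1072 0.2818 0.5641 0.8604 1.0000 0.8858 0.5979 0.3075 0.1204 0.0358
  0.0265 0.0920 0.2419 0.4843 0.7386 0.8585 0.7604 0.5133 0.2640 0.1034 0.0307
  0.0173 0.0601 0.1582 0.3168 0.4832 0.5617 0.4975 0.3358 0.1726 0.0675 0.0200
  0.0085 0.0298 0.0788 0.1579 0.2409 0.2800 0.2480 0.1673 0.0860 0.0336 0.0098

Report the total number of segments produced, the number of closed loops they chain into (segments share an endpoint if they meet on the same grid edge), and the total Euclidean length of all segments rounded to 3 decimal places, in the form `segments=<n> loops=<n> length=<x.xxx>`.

segments=20 loops=1 length=14.558

cell (3,3): code 0100 → (3.850,4.000)–(4.000,3.789)
cell (3,4): code 1100 → (3.582,5.000)–(3.850,4.000)
cell (3,5): code 1100 → (3.795,6.000)–(3.582,5.000)
cell (3,6): code 1000 → (4.000,6.306)–(3.795,6.000)
cell (4,2): code 0100 → (4.866,3.000)–(5.000,2.913)
cell (4,3): code 1110 → (4.000,3.789)–(4.866,3.000)
cell (4,6): code 1101 → (4.699,7.000)–(4.000,6.306)
cell (4,7): code 1000 → (5.000,7.201)–(4.699,7.000)
cell (5,2): code 0110 → (5.000,2.913)–(6.000,2.699)
cell (5,7): code 1001 → (6.000,7.409)–(5.000,7.201)
cell (6,2): code 0110 → (6.000,2.699)–(7.000,2.978)
cell (6,7): code 1001 → (7.000,7.138)–(6.000,7.409)
cell (7,2): code 0010 → (7.000,2.978)–(7.032,3.000)
cell (7,3): code 0111 → (7.032,3.000)–(8.000,3.975)
cell (7,6): code 1011 → (8.000,6.114)–(7.193,7.000)
cell (7,7): code 0001 → (7.193,7.000)–(7.000,7.138)
cell (8,3): code 0010 → (8.000,3.975)–(8.017,4.000)
cell (8,4): code 0011 → (8.017,4.000)–(8.294,5.000)
cell (8,5): code 0011 → (8.294,5.000)–(8.074,6.000)
cell (8,6): code 0001 → (8.074,6.000)–(8.000,6.114)
total: 20 segments, chained into 1 closed loop(s), length Σ = 14.557560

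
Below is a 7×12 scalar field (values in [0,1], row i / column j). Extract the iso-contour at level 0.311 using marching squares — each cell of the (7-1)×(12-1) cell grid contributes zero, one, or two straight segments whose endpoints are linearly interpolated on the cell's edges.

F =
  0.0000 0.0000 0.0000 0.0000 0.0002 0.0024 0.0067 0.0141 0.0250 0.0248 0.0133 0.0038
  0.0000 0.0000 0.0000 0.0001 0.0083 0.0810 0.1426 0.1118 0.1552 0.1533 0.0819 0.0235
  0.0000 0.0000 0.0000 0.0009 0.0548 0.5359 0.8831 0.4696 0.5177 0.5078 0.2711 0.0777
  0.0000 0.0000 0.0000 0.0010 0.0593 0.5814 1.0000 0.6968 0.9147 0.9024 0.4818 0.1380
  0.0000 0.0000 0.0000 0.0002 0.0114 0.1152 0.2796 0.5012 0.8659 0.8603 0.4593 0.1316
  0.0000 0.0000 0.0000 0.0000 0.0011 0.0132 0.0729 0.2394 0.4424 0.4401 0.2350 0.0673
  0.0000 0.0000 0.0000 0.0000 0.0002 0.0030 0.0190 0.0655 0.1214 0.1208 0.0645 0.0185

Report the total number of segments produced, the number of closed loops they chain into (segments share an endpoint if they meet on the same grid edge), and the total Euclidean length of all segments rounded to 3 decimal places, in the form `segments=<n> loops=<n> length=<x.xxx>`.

segments=20 loops=1 length=16.368

cell (1,4): code 0100 → (1.506,5.000)–(2.000,4.533)
cell (1,5): code 1100 → (1.227,6.000)–(1.506,5.000)
cell (1,6): code 1100 → (1.557,7.000)–(1.227,6.000)
cell (1,7): code 1100 → (1.430,8.000)–(1.557,7.000)
cell (1,8): code 1100 → (1.445,9.000)–(1.430,8.000)
cell (1,9): code 1000 → (2.000,9.831)–(1.445,9.000)
cell (2,4): code 0110 → (2.000,4.533)–(3.000,4.482)
cell (2,9): code 1101 → (2.189,10.000)–(2.000,9.831)
cell (2,10): code 1000 → (3.000,10.497)–(2.189,10.000)
cell (3,4): code 0010 → (3.000,4.482)–(3.580,5.000)
cell (3,5): code 0011 → (3.580,5.000)–(3.956,6.000)
cell (3,6): code 0111 → (3.956,6.000)–(4.000,6.142)
cell (3,10): code 1001 → (4.000,10.453)–(3.000,10.497)
cell (4,6): code 0010 → (4.000,6.142)–(4.727,7.000)
cell (4,7): code 0111 → (4.727,7.000)–(5.000,7.353)
cell (4,9): code 1011 → (5.000,9.629)–(4.661,10.000)
cell (4,10): code 0001 → (4.661,10.000)–(4.000,10.453)
cell (5,7): code 0010 → (5.000,7.353)–(5.409,8.000)
cell (5,8): code 0011 → (5.409,8.000)–(5.404,9.000)
cell (5,9): code 0001 → (5.404,9.000)–(5.000,9.629)
total: 20 segments, chained into 1 closed loop(s), length Σ = 16.368085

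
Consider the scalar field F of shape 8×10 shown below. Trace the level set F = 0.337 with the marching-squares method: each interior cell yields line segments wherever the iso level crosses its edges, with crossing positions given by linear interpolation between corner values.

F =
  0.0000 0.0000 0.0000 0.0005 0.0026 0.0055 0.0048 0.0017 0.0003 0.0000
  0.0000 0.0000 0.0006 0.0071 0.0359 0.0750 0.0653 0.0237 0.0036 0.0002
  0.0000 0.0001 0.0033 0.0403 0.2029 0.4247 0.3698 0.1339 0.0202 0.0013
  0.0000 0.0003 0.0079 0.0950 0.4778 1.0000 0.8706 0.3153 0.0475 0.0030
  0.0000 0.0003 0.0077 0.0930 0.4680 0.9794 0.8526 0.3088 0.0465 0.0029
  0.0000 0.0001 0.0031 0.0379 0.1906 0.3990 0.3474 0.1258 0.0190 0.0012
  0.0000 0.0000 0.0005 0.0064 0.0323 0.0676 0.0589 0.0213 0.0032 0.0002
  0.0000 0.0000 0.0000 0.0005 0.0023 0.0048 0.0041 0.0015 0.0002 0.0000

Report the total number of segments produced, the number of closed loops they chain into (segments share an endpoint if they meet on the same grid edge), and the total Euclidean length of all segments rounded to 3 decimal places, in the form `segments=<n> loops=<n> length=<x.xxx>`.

cell (1,4): code 0100 → (1.749,5.000)–(2.000,4.605)
cell (1,5): code 1100 → (1.892,6.000)–(1.749,5.000)
cell (1,6): code 1000 → (2.000,6.139)–(1.892,6.000)
cell (2,3): code 0100 → (2.488,4.000)–(3.000,3.632)
cell (2,4): code 1110 → (2.000,4.605)–(2.488,4.000)
cell (2,6): code 1001 → (3.000,6.961)–(2.000,6.139)
cell (3,3): code 0110 → (3.000,3.632)–(4.000,3.651)
cell (3,6): code 1001 → (4.000,6.948)–(3.000,6.961)
cell (4,3): code 0010 → (4.000,3.651)–(4.472,4.000)
cell (4,4): code 0111 → (4.472,4.000)–(5.000,4.702)
cell (4,6): code 1001 → (5.000,6.047)–(4.000,6.948)
cell (5,4): code 0010 → (5.000,4.702)–(5.187,5.000)
cell (5,5): code 0011 → (5.187,5.000)–(5.036,6.000)
cell (5,6): code 0001 → (5.036,6.000)–(5.000,6.047)
total: 14 segments, chained into 1 closed loop(s), length Σ = 10.590571

segments=14 loops=1 length=10.591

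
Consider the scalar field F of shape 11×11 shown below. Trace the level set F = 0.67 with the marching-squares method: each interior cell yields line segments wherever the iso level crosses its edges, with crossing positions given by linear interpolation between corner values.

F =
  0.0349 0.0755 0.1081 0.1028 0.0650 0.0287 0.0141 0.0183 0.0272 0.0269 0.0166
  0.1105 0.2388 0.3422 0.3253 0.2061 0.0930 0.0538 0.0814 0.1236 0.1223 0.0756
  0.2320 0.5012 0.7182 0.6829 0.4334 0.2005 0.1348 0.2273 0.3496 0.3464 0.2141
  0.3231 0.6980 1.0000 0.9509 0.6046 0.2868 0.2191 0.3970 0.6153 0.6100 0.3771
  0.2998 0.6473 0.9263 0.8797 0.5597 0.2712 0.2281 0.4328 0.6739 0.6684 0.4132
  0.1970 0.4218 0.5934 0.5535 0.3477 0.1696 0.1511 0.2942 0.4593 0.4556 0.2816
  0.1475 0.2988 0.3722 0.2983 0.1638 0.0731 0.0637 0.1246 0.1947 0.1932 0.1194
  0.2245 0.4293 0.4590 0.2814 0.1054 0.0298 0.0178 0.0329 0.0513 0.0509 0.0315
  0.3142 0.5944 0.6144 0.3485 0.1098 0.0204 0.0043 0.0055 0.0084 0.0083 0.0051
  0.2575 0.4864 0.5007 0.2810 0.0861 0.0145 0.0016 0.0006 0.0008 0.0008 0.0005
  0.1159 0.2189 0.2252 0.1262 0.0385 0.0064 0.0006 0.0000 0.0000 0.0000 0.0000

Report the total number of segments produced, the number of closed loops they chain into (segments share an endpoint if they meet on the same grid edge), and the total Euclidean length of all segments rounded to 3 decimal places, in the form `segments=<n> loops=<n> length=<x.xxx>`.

cell (1,1): code 0100 → (1.872,2.000)–(2.000,1.778)
cell (1,2): code 1100 → (1.964,3.000)–(1.872,2.000)
cell (1,3): code 1000 → (2.000,3.052)–(1.964,3.000)
cell (2,0): code 0100 → (2.858,1.000)–(3.000,0.925)
cell (2,1): code 1110 → (2.000,1.778)–(2.858,1.000)
cell (2,3): code 1001 → (3.000,3.811)–(2.000,3.052)
cell (3,0): code 0010 → (3.000,0.925)–(3.552,1.000)
cell (3,1): code 0111 → (3.552,1.000)–(4.000,1.081)
cell (3,3): code 1001 → (4.000,3.655)–(3.000,3.811)
cell (3,7): code 0100 → (3.933,8.000)–(4.000,7.984)
cell (3,8): code 1000 → (4.000,8.709)–(3.933,8.000)
cell (4,1): code 0010 → (4.000,1.081)–(4.770,2.000)
cell (4,2): code 0011 → (4.770,2.000)–(4.643,3.000)
cell (4,3): code 0001 → (4.643,3.000)–(4.000,3.655)
cell (4,7): code 0010 → (4.000,7.984)–(4.018,8.000)
cell (4,8): code 0001 → (4.018,8.000)–(4.000,8.709)
total: 16 segments, chained into 2 closed loop(s), length Σ = 10.561441

segments=16 loops=2 length=10.561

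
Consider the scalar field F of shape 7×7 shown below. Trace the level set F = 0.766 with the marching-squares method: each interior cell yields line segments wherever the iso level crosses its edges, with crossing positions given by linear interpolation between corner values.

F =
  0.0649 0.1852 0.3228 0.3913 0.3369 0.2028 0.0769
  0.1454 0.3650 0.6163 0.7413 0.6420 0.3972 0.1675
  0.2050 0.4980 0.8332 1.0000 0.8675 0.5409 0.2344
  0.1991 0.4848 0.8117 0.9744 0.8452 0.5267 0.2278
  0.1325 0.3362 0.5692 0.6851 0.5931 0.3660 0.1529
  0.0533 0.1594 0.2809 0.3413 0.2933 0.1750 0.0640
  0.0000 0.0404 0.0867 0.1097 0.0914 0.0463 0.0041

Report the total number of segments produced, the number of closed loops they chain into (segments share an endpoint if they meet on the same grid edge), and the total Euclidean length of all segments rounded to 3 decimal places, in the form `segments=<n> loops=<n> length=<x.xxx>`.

segments=10 loops=1 length=8.029

cell (1,1): code 0100 → (1.690,2.000)–(2.000,1.800)
cell (1,2): code 1100 → (1.095,3.000)–(1.690,2.000)
cell (1,3): code 1100 → (1.550,4.000)–(1.095,3.000)
cell (1,4): code 1000 → (2.000,4.311)–(1.550,4.000)
cell (2,1): code 0110 → (2.000,1.800)–(3.000,1.860)
cell (2,4): code 1001 → (3.000,4.249)–(2.000,4.311)
cell (3,1): code 0010 → (3.000,1.860)–(3.188,2.000)
cell (3,2): code 0011 → (3.188,2.000)–(3.720,3.000)
cell (3,3): code 0011 → (3.720,3.000)–(3.314,4.000)
cell (3,4): code 0001 → (3.314,4.000)–(3.000,4.249)
total: 10 segments, chained into 1 closed loop(s), length Σ = 8.028966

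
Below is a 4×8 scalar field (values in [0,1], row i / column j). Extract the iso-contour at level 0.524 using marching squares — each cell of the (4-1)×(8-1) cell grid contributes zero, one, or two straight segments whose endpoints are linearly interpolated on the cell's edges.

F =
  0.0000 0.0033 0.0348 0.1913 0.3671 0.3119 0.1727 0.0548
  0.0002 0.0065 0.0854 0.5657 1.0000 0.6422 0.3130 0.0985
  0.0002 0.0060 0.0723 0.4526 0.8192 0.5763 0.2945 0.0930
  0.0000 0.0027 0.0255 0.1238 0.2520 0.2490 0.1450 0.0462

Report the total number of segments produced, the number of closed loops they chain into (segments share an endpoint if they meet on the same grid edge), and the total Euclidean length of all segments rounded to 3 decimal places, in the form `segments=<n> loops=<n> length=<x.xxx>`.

cell (0,2): code 0100 → (0.889,3.000)–(1.000,2.913)
cell (0,3): code 1100 → (0.248,4.000)–(0.889,3.000)
cell (0,4): code 1100 → (0.642,5.000)–(0.248,4.000)
cell (0,5): code 1000 → (1.000,5.359)–(0.642,5.000)
cell (1,2): code 0010 → (1.000,2.913)–(1.369,3.000)
cell (1,3): code 0111 → (1.369,3.000)–(2.000,3.195)
cell (1,5): code 1001 → (2.000,5.186)–(1.000,5.359)
cell (2,3): code 0010 → (2.000,3.195)–(2.520,4.000)
cell (2,4): code 0011 → (2.520,4.000)–(2.160,5.000)
cell (2,5): code 0001 → (2.160,5.000)–(2.000,5.186)
total: 10 segments, chained into 1 closed loop(s), length Σ = 7.231830

segments=10 loops=1 length=7.232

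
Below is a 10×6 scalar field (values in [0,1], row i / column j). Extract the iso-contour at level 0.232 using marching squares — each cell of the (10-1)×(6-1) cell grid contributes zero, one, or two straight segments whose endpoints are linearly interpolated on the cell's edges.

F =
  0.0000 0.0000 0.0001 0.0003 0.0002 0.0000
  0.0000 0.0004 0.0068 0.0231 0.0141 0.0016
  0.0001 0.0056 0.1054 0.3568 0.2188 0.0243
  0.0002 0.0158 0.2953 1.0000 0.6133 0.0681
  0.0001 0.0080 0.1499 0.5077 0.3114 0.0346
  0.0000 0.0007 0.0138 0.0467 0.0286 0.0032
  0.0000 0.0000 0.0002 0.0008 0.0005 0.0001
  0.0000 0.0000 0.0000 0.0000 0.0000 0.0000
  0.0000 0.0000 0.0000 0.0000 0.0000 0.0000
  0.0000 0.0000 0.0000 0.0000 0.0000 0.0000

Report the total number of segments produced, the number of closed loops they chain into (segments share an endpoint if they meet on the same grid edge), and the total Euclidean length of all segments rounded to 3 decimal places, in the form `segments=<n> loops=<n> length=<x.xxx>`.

cell (1,2): code 0100 → (1.626,3.000)–(2.000,2.504)
cell (1,3): code 1000 → (2.000,3.904)–(1.626,3.000)
cell (2,1): code 0100 → (2.667,2.000)–(3.000,1.774)
cell (2,2): code 1110 → (2.000,2.504)–(2.667,2.000)
cell (2,3): code 1101 → (2.033,4.000)–(2.000,3.904)
cell (2,4): code 1000 → (3.000,4.699)–(2.033,4.000)
cell (3,1): code 0010 → (3.000,1.774)–(3.435,2.000)
cell (3,2): code 0111 → (3.435,2.000)–(4.000,2.229)
cell (3,4): code 1001 → (4.000,4.287)–(3.000,4.699)
cell (4,2): code 0010 → (4.000,2.229)–(4.598,3.000)
cell (4,3): code 0011 → (4.598,3.000)–(4.281,4.000)
cell (4,4): code 0001 → (4.281,4.000)–(4.000,4.287)
total: 12 segments, chained into 1 closed loop(s), length Σ = 8.740889

segments=12 loops=1 length=8.741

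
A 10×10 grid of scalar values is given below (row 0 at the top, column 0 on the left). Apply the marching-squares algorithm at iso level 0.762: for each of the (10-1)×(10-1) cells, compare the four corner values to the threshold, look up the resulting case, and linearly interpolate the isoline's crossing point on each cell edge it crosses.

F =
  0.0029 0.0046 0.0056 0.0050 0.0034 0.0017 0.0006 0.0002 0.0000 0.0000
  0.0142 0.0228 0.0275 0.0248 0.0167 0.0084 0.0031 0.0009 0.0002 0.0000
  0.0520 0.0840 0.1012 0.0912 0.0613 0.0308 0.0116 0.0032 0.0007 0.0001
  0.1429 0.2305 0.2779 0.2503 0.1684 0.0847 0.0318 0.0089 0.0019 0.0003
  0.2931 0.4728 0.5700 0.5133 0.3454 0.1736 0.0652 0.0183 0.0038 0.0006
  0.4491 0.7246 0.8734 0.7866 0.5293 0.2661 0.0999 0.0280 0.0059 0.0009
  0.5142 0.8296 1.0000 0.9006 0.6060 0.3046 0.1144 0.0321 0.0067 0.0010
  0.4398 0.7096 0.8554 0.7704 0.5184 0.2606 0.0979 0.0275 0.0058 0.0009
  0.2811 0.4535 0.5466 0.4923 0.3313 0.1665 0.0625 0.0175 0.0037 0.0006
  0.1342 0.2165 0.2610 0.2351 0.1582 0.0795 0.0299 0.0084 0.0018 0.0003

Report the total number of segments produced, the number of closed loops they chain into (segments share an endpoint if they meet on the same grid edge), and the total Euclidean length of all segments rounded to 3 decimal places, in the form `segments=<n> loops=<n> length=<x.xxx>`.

cell (4,1): code 0100 → (4.633,2.000)–(5.000,1.251)
cell (4,2): code 1100 → (4.910,3.000)–(4.633,2.000)
cell (4,3): code 1000 → (5.000,3.096)–(4.910,3.000)
cell (5,0): code 0100 → (5.356,1.000)–(6.000,0.786)
cell (5,1): code 1110 → (5.000,1.251)–(5.356,1.000)
cell (5,3): code 1001 → (6.000,3.470)–(5.000,3.096)
cell (6,0): code 0010 → (6.000,0.786)–(6.563,1.000)
cell (6,1): code 0111 → (6.563,1.000)–(7.000,1.359)
cell (6,3): code 1001 → (7.000,3.033)–(6.000,3.470)
cell (7,1): code 0010 → (7.000,1.359)–(7.302,2.000)
cell (7,2): code 0011 → (7.302,2.000)–(7.030,3.000)
cell (7,3): code 0001 → (7.030,3.000)–(7.000,3.033)
total: 12 segments, chained into 1 closed loop(s), length Σ = 8.234745

segments=12 loops=1 length=8.235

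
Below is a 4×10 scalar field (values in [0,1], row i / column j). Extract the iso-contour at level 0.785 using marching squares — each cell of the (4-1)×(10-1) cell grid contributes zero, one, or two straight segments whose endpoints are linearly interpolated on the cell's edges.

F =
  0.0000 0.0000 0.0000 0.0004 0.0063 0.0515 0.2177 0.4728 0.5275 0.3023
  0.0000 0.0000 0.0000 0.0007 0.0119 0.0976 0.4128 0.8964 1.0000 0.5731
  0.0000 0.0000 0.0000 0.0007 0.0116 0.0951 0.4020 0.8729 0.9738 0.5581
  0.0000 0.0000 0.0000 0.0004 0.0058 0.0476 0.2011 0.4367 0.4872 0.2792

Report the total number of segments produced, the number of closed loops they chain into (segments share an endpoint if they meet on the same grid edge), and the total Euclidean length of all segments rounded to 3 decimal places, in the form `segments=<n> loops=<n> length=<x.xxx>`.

cell (0,6): code 0100 → (0.737,7.000)–(1.000,6.770)
cell (0,7): code 1100 → (0.545,8.000)–(0.737,7.000)
cell (0,8): code 1000 → (1.000,8.504)–(0.545,8.000)
cell (1,6): code 0110 → (1.000,6.770)–(2.000,6.813)
cell (1,8): code 1001 → (2.000,8.454)–(1.000,8.504)
cell (2,6): code 0010 → (2.000,6.813)–(2.202,7.000)
cell (2,7): code 0011 → (2.202,7.000)–(2.388,8.000)
cell (2,8): code 0001 → (2.388,8.000)–(2.000,8.454)
total: 8 segments, chained into 1 closed loop(s), length Σ = 5.938063

segments=8 loops=1 length=5.938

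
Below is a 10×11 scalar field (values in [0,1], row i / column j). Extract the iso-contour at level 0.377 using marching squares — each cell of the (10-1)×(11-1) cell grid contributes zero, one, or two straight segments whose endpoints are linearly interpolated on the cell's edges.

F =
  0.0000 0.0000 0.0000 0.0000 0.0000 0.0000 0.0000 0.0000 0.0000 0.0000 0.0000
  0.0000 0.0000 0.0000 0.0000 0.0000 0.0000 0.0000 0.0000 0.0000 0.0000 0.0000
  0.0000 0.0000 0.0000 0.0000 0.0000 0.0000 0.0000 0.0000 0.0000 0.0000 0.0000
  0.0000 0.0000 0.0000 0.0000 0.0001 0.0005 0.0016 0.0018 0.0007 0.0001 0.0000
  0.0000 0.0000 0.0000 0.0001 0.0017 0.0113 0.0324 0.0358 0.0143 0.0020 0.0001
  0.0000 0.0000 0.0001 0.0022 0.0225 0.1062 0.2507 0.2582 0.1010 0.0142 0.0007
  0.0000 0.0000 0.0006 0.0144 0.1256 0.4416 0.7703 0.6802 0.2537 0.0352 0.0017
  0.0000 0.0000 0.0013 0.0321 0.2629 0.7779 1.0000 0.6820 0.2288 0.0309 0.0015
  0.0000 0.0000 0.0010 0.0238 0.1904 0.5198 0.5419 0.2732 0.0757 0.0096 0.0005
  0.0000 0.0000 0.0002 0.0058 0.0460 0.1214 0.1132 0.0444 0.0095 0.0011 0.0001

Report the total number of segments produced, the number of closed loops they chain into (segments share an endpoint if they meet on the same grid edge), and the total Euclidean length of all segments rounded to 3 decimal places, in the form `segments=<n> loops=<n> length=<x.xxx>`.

segments=12 loops=1 length=10.406

cell (5,4): code 0100 → (5.807,5.000)–(6.000,4.796)
cell (5,5): code 1100 → (5.243,6.000)–(5.807,5.000)
cell (5,6): code 1100 → (5.282,7.000)–(5.243,6.000)
cell (5,7): code 1000 → (6.000,7.711)–(5.282,7.000)
cell (6,4): code 0110 → (6.000,4.796)–(7.000,4.222)
cell (6,7): code 1001 → (7.000,7.673)–(6.000,7.711)
cell (7,4): code 0110 → (7.000,4.222)–(8.000,4.566)
cell (7,6): code 1011 → (8.000,6.614)–(7.746,7.000)
cell (7,7): code 0001 → (7.746,7.000)–(7.000,7.673)
cell (8,4): code 0010 → (8.000,4.566)–(8.358,5.000)
cell (8,5): code 0011 → (8.358,5.000)–(8.385,6.000)
cell (8,6): code 0001 → (8.385,6.000)–(8.000,6.614)
total: 12 segments, chained into 1 closed loop(s), length Σ = 10.406344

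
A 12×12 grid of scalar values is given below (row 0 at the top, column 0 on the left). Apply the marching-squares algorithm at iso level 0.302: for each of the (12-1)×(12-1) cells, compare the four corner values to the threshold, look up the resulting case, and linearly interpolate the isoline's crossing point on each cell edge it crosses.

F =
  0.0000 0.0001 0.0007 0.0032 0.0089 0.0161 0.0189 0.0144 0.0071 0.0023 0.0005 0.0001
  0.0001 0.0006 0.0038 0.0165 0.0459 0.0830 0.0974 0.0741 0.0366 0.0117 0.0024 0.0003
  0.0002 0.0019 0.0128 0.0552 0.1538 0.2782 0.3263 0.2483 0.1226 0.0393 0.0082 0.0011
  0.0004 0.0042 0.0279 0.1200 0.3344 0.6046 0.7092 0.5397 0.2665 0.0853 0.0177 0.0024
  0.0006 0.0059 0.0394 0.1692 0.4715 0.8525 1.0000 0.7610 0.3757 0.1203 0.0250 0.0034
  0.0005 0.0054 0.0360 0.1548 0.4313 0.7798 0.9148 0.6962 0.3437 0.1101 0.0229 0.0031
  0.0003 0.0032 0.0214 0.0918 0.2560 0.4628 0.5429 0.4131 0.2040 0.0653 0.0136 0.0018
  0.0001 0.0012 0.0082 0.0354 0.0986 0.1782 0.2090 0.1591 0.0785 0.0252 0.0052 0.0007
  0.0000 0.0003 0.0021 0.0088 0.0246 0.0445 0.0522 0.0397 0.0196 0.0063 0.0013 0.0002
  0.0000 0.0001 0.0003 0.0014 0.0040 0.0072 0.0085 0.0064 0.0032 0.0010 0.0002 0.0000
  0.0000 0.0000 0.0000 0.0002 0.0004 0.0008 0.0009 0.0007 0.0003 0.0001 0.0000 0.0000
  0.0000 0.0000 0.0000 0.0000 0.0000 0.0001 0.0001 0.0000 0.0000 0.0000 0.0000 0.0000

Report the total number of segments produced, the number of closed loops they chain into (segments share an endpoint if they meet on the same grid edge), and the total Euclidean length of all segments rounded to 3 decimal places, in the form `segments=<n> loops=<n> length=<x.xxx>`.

segments=20 loops=1 length=15.019

cell (1,5): code 0100 → (1.894,6.000)–(2.000,5.495)
cell (1,6): code 1000 → (2.000,6.312)–(1.894,6.000)
cell (2,3): code 0100 → (2.821,4.000)–(3.000,3.849)
cell (2,4): code 1100 → (2.073,5.000)–(2.821,4.000)
cell (2,5): code 1110 → (2.000,5.495)–(2.073,5.000)
cell (2,6): code 1101 → (2.184,7.000)–(2.000,6.312)
cell (2,7): code 1000 → (3.000,7.870)–(2.184,7.000)
cell (3,3): code 0110 → (3.000,3.849)–(4.000,3.439)
cell (3,7): code 1101 → (3.325,8.000)–(3.000,7.870)
cell (3,8): code 1000 → (4.000,8.289)–(3.325,8.000)
cell (4,3): code 0110 → (4.000,3.439)–(5.000,3.532)
cell (4,8): code 1001 → (5.000,8.179)–(4.000,8.289)
cell (5,3): code 0010 → (5.000,3.532)–(5.738,4.000)
cell (5,4): code 0111 → (5.738,4.000)–(6.000,4.222)
cell (5,7): code 1011 → (6.000,7.531)–(5.298,8.000)
cell (5,8): code 0001 → (5.298,8.000)–(5.000,8.179)
cell (6,4): code 0010 → (6.000,4.222)–(6.565,5.000)
cell (6,5): code 0011 → (6.565,5.000)–(6.721,6.000)
cell (6,6): code 0011 → (6.721,6.000)–(6.437,7.000)
cell (6,7): code 0001 → (6.437,7.000)–(6.000,7.531)
total: 20 segments, chained into 1 closed loop(s), length Σ = 15.019027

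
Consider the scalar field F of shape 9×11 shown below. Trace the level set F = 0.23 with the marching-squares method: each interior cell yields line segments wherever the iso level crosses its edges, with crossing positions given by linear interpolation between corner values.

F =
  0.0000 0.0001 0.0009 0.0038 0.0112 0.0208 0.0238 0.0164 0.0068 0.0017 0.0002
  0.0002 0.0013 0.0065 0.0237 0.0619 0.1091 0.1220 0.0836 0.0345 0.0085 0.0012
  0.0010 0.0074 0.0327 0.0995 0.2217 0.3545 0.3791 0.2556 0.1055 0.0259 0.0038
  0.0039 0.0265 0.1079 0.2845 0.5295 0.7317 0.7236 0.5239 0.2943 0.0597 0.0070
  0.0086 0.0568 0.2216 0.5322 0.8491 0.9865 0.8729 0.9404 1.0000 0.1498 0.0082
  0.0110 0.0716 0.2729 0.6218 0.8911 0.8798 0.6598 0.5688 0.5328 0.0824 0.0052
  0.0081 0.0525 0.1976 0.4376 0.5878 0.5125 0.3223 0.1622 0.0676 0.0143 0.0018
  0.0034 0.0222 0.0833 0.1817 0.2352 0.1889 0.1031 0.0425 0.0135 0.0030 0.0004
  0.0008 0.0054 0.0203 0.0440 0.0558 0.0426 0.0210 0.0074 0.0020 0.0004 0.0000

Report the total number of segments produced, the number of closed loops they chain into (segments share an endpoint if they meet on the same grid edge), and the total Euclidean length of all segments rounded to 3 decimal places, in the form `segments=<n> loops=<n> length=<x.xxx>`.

segments=26 loops=1 length=19.523

cell (1,4): code 0100 → (1.493,5.000)–(2.000,4.062)
cell (1,5): code 1100 → (1.420,6.000)–(1.493,5.000)
cell (1,6): code 1100 → (1.851,7.000)–(1.420,6.000)
cell (1,7): code 1000 → (2.000,7.171)–(1.851,7.000)
cell (2,2): code 0100 → (2.705,3.000)–(3.000,2.691)
cell (2,3): code 1100 → (2.027,4.000)–(2.705,3.000)
cell (2,4): code 1110 → (2.000,4.062)–(2.027,4.000)
cell (2,7): code 1101 → (2.659,8.000)–(2.000,7.171)
cell (2,8): code 1000 → (3.000,8.274)–(2.659,8.000)
cell (3,2): code 0110 → (3.000,2.691)–(4.000,2.027)
cell (3,8): code 1001 → (4.000,8.906)–(3.000,8.274)
cell (4,1): code 0100 → (4.164,2.000)–(5.000,1.787)
cell (4,2): code 1110 → (4.000,2.027)–(4.164,2.000)
cell (4,8): code 1001 → (5.000,8.672)–(4.000,8.906)
cell (5,1): code 0010 → (5.000,1.787)–(5.570,2.000)
cell (5,2): code 0111 → (5.570,2.000)–(6.000,2.135)
cell (5,6): code 1011 → (6.000,6.577)–(5.833,7.000)
cell (5,7): code 0011 → (5.833,7.000)–(5.651,8.000)
cell (5,8): code 0001 → (5.651,8.000)–(5.000,8.672)
cell (6,2): code 0010 → (6.000,2.135)–(6.811,3.000)
cell (6,3): code 0111 → (6.811,3.000)–(7.000,3.903)
cell (6,4): code 1011 → (7.000,4.112)–(6.873,5.000)
cell (6,5): code 0011 → (6.873,5.000)–(6.421,6.000)
cell (6,6): code 0001 → (6.421,6.000)–(6.000,6.577)
cell (7,3): code 0010 → (7.000,3.903)–(7.029,4.000)
cell (7,4): code 0001 → (7.029,4.000)–(7.000,4.112)
total: 26 segments, chained into 1 closed loop(s), length Σ = 19.523273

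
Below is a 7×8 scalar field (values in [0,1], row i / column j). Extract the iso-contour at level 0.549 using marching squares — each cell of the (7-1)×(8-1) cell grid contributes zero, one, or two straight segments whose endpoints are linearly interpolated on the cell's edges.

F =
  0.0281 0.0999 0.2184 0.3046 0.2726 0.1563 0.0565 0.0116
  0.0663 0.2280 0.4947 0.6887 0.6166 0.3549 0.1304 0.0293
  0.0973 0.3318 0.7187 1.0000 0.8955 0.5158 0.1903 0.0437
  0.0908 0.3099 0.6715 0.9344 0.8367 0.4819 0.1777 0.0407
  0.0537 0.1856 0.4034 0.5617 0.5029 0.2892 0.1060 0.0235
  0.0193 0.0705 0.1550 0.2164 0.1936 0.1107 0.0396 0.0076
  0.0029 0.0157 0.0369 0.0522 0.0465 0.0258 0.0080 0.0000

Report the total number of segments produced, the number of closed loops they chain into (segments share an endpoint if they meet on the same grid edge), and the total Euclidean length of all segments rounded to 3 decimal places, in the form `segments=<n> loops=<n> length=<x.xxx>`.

segments=14 loops=1 length=10.520

cell (0,2): code 0100 → (0.636,3.000)–(1.000,2.280)
cell (0,3): code 1100 → (0.803,4.000)–(0.636,3.000)
cell (0,4): code 1000 → (1.000,4.258)–(0.803,4.000)
cell (1,1): code 0100 → (1.242,2.000)–(2.000,1.561)
cell (1,2): code 1110 → (1.000,2.280)–(1.242,2.000)
cell (1,4): code 1001 → (2.000,4.913)–(1.000,4.258)
cell (2,1): code 0110 → (2.000,1.561)–(3.000,1.661)
cell (2,4): code 1001 → (3.000,4.811)–(2.000,4.913)
cell (3,1): code 0010 → (3.000,1.661)–(3.457,2.000)
cell (3,2): code 0111 → (3.457,2.000)–(4.000,2.920)
cell (3,3): code 1011 → (4.000,3.216)–(3.862,4.000)
cell (3,4): code 0001 → (3.862,4.000)–(3.000,4.811)
cell (4,2): code 0010 → (4.000,2.920)–(4.037,3.000)
cell (4,3): code 0001 → (4.037,3.000)–(4.000,3.216)
total: 14 segments, chained into 1 closed loop(s), length Σ = 10.519759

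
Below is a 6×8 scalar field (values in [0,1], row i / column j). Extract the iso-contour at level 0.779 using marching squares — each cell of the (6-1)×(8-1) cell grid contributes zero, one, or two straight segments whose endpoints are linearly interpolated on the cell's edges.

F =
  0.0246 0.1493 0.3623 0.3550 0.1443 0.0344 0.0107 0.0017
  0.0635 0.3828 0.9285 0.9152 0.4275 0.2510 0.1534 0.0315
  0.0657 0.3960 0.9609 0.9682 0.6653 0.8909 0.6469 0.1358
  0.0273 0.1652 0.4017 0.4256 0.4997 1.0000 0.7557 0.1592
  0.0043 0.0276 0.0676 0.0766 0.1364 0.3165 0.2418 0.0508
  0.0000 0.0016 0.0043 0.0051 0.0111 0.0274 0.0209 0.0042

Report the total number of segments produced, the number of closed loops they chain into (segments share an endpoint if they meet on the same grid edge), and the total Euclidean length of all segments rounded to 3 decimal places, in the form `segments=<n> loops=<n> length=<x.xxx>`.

cell (0,1): code 0100 → (0.736,2.000)–(1.000,1.726)
cell (0,2): code 1100 → (0.757,3.000)–(0.736,2.000)
cell (0,3): code 1000 → (1.000,3.279)–(0.757,3.000)
cell (1,1): code 0110 → (1.000,1.726)–(2.000,1.678)
cell (1,3): code 1001 → (2.000,3.625)–(1.000,3.279)
cell (1,4): code 0100 → (1.825,5.000)–(2.000,4.504)
cell (1,5): code 1000 → (2.000,5.459)–(1.825,5.000)
cell (2,1): code 0010 → (2.000,1.678)–(2.325,2.000)
cell (2,2): code 0011 → (2.325,2.000)–(2.349,3.000)
cell (2,3): code 0001 → (2.349,3.000)–(2.000,3.625)
cell (2,4): code 0110 → (2.000,4.504)–(3.000,4.558)
cell (2,5): code 1001 → (3.000,5.905)–(2.000,5.459)
cell (3,4): code 0010 → (3.000,4.558)–(3.323,5.000)
cell (3,5): code 0001 → (3.323,5.000)–(3.000,5.905)
total: 14 segments, chained into 2 closed loop(s), length Σ = 10.604718

segments=14 loops=2 length=10.605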